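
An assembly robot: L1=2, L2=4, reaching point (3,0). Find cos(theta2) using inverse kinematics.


Given: L1 = 2, L2 = 4, target (x, y) = (3, 0)
Using cos(theta2) = (x^2 + y^2 - L1^2 - L2^2) / (2*L1*L2)
x^2 + y^2 = 3^2 + 0 = 9
L1^2 + L2^2 = 4 + 16 = 20
Numerator = 9 - 20 = -11
Denominator = 2*2*4 = 16
cos(theta2) = -11/16 = -11/16

-11/16


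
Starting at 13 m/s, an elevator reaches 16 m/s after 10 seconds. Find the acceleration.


Given: initial velocity v0 = 13 m/s, final velocity v = 16 m/s, time t = 10 s
Using a = (v - v0) / t
a = (16 - 13) / 10
a = 3 / 10
a = 3/10 m/s^2

3/10 m/s^2


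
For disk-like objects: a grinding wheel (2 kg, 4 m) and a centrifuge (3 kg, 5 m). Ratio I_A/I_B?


Given: M1=2 kg, R1=4 m, M2=3 kg, R2=5 m
For a disk: I = (1/2)*M*R^2, so I_A/I_B = (M1*R1^2)/(M2*R2^2)
M1*R1^2 = 2*16 = 32
M2*R2^2 = 3*25 = 75
I_A/I_B = 32/75 = 32/75

32/75


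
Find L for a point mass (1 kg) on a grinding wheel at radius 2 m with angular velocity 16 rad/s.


Given: m = 1 kg, r = 2 m, omega = 16 rad/s
For a point mass: I = m*r^2
I = 1*2^2 = 1*4 = 4
L = I*omega = 4*16
L = 64 kg*m^2/s

64 kg*m^2/s


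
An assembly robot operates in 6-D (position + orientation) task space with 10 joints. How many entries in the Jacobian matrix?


Given: task space dimension = 6, joints = 10
Jacobian is a 6 x 10 matrix
Total entries = rows * columns
Total = 6 * 10
Total = 60

60


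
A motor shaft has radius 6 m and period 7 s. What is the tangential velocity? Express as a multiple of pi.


Given: radius r = 6 m, period T = 7 s
Using v = 2*pi*r / T
v = 2*pi*6 / 7
v = 12*pi / 7
v = 12/7*pi m/s

12/7*pi m/s


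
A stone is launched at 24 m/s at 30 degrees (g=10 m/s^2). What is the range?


Given: v0 = 24 m/s, theta = 30 deg, g = 10 m/s^2
sin(2*30) = sin(60) = sqrt(3)/2
Using R = v0^2 * sin(2*theta) / g
R = 24^2 * (sqrt(3)/2) / 10
R = 576 * sqrt(3) / 20
R = 144/5*sqrt(3) m

144/5*sqrt(3) m


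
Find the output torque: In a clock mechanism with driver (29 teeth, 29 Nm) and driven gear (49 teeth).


Given: N1 = 29, N2 = 49, T1 = 29 Nm
Using T2/T1 = N2/N1
T2 = T1 * N2 / N1
T2 = 29 * 49 / 29
T2 = 1421 / 29
T2 = 49 Nm

49 Nm


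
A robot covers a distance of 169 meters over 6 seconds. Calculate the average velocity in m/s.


Given: distance d = 169 m, time t = 6 s
Using v = d / t
v = 169 / 6
v = 169/6 m/s

169/6 m/s


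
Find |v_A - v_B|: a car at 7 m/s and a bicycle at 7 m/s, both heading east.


Given: v_A = 7 m/s east, v_B = 7 m/s east
Both move in the same direction; relative speed = |v_A - v_B|
|7 - 7| = |0|
= 0 m/s

0 m/s


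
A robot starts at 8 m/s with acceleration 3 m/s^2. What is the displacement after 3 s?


Given: v0 = 8 m/s, a = 3 m/s^2, t = 3 s
Using s = v0*t + (1/2)*a*t^2
s = 8*3 + (1/2)*3*3^2
s = 24 + (1/2)*27
s = 24 + 27/2
s = 75/2

75/2 m


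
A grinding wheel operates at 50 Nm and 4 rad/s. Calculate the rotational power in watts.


Given: tau = 50 Nm, omega = 4 rad/s
Using P = tau * omega
P = 50 * 4
P = 200 W

200 W


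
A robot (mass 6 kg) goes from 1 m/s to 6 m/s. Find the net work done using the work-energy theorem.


Given: m = 6 kg, v0 = 1 m/s, v = 6 m/s
Using W = (1/2)*m*(v^2 - v0^2)
v^2 = 6^2 = 36
v0^2 = 1^2 = 1
v^2 - v0^2 = 36 - 1 = 35
W = (1/2)*6*35 = 105 J

105 J


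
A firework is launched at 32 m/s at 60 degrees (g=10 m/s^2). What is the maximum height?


Given: v0 = 32 m/s, theta = 60 deg, g = 10 m/s^2
sin^2(60) = 3/4
Using H = v0^2 * sin^2(theta) / (2*g)
H = 32^2 * 3/4 / (2*10)
H = 1024 * 3/4 / 20
H = 768 / 20
H = 192/5 m

192/5 m


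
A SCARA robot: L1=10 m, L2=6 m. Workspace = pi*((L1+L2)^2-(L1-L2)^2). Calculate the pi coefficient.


Given: L1 = 10, L2 = 6
(L1+L2)^2 = (16)^2 = 256
(L1-L2)^2 = (4)^2 = 16
Difference = 256 - 16 = 240
This equals 4*L1*L2 = 4*10*6 = 240
Workspace area = 240*pi

240


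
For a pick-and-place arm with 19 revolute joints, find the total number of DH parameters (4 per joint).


Given: 19 joints, 4 DH parameters per joint (d, theta, a, alpha)
Total DH parameters = number_of_joints * 4
Total = 19 * 4
Total = 76

76


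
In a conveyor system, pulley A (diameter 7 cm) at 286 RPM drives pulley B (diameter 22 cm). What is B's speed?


Given: D1 = 7 cm, w1 = 286 RPM, D2 = 22 cm
Using D1*w1 = D2*w2
w2 = D1*w1 / D2
w2 = 7*286 / 22
w2 = 2002 / 22
w2 = 91 RPM

91 RPM


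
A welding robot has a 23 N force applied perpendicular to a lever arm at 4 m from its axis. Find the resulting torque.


Given: F = 23 N, r = 4 m, angle = 90 deg (perpendicular)
Using tau = F * r * sin(90)
sin(90) = 1
tau = 23 * 4 * 1
tau = 92 Nm

92 Nm


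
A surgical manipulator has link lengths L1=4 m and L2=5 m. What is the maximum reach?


Given: L1 = 4 m, L2 = 5 m
For a 2-link planar arm, max reach = L1 + L2 (fully extended)
Max reach = 4 + 5
Max reach = 9 m

9 m


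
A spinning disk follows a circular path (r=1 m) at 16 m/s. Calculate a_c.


Given: v = 16 m/s, r = 1 m
Using a_c = v^2 / r
a_c = 16^2 / 1
a_c = 256 / 1
a_c = 256 m/s^2

256 m/s^2


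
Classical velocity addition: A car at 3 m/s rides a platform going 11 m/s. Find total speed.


Given: object velocity = 3 m/s, platform velocity = 11 m/s (same direction)
Using classical velocity addition: v_total = v_object + v_platform
v_total = 3 + 11
v_total = 14 m/s

14 m/s


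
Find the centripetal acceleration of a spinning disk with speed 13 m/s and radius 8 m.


Given: v = 13 m/s, r = 8 m
Using a_c = v^2 / r
a_c = 13^2 / 8
a_c = 169 / 8
a_c = 169/8 m/s^2

169/8 m/s^2


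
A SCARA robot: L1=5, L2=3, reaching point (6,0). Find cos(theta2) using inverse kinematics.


Given: L1 = 5, L2 = 3, target (x, y) = (6, 0)
Using cos(theta2) = (x^2 + y^2 - L1^2 - L2^2) / (2*L1*L2)
x^2 + y^2 = 6^2 + 0 = 36
L1^2 + L2^2 = 25 + 9 = 34
Numerator = 36 - 34 = 2
Denominator = 2*5*3 = 30
cos(theta2) = 2/30 = 1/15

1/15


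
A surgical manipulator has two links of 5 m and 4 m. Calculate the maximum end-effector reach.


Given: L1 = 5 m, L2 = 4 m
For a 2-link planar arm, max reach = L1 + L2 (fully extended)
Max reach = 5 + 4
Max reach = 9 m

9 m


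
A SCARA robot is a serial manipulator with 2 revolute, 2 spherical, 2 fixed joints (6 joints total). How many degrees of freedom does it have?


Given: serial robot with 2 revolute, 2 spherical, 2 fixed joints
DOF contribution per joint type: revolute=1, prismatic=1, spherical=3, fixed=0
DOF = 2*1 + 2*3 + 2*0
DOF = 8

8


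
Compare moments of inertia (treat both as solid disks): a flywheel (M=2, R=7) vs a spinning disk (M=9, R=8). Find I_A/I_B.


Given: M1=2 kg, R1=7 m, M2=9 kg, R2=8 m
For a disk: I = (1/2)*M*R^2, so I_A/I_B = (M1*R1^2)/(M2*R2^2)
M1*R1^2 = 2*49 = 98
M2*R2^2 = 9*64 = 576
I_A/I_B = 98/576 = 49/288

49/288


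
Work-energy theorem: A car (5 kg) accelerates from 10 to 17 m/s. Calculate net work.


Given: m = 5 kg, v0 = 10 m/s, v = 17 m/s
Using W = (1/2)*m*(v^2 - v0^2)
v^2 = 17^2 = 289
v0^2 = 10^2 = 100
v^2 - v0^2 = 289 - 100 = 189
W = (1/2)*5*189 = 945/2 J

945/2 J


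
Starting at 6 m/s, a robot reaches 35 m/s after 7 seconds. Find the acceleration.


Given: initial velocity v0 = 6 m/s, final velocity v = 35 m/s, time t = 7 s
Using a = (v - v0) / t
a = (35 - 6) / 7
a = 29 / 7
a = 29/7 m/s^2

29/7 m/s^2


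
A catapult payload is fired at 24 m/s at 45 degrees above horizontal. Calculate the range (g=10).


Given: v0 = 24 m/s, theta = 45 deg, g = 10 m/s^2
sin(2*45) = sin(90) = 1
Using R = v0^2 * sin(2*theta) / g
R = 24^2 * 1 / 10
R = 576 / 10
R = 288/5 m

288/5 m


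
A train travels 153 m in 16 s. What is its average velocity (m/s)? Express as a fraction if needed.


Given: distance d = 153 m, time t = 16 s
Using v = d / t
v = 153 / 16
v = 153/16 m/s

153/16 m/s


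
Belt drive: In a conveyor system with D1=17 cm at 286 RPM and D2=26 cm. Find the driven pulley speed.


Given: D1 = 17 cm, w1 = 286 RPM, D2 = 26 cm
Using D1*w1 = D2*w2
w2 = D1*w1 / D2
w2 = 17*286 / 26
w2 = 4862 / 26
w2 = 187 RPM

187 RPM


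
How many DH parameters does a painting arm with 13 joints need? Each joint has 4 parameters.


Given: 13 joints, 4 DH parameters per joint (d, theta, a, alpha)
Total DH parameters = number_of_joints * 4
Total = 13 * 4
Total = 52

52


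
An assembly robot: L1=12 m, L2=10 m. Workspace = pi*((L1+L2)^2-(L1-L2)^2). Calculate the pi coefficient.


Given: L1 = 12, L2 = 10
(L1+L2)^2 = (22)^2 = 484
(L1-L2)^2 = (2)^2 = 4
Difference = 484 - 4 = 480
This equals 4*L1*L2 = 4*12*10 = 480
Workspace area = 480*pi

480


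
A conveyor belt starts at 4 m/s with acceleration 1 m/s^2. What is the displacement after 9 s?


Given: v0 = 4 m/s, a = 1 m/s^2, t = 9 s
Using s = v0*t + (1/2)*a*t^2
s = 4*9 + (1/2)*1*9^2
s = 36 + (1/2)*81
s = 36 + 81/2
s = 153/2

153/2 m


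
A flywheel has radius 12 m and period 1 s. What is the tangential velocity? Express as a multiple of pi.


Given: radius r = 12 m, period T = 1 s
Using v = 2*pi*r / T
v = 2*pi*12 / 1
v = 24*pi / 1
v = 24*pi m/s

24*pi m/s


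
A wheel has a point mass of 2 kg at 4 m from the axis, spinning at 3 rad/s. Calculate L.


Given: m = 2 kg, r = 4 m, omega = 3 rad/s
For a point mass: I = m*r^2
I = 2*4^2 = 2*16 = 32
L = I*omega = 32*3
L = 96 kg*m^2/s

96 kg*m^2/s


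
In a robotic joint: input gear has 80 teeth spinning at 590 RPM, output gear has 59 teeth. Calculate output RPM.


Given: N1 = 80 teeth, w1 = 590 RPM, N2 = 59 teeth
Using N1*w1 = N2*w2
w2 = N1*w1 / N2
w2 = 80*590 / 59
w2 = 47200 / 59
w2 = 800 RPM

800 RPM


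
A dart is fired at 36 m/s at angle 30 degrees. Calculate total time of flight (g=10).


Given: v0 = 36 m/s, theta = 30 deg, g = 10 m/s^2
sin(30) = 1/2
Using T = 2*v0*sin(theta) / g
T = 2*36*1/2 / 10
T = 36 / 10
T = 18/5 s

18/5 s


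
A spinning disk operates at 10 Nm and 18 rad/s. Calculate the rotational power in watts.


Given: tau = 10 Nm, omega = 18 rad/s
Using P = tau * omega
P = 10 * 18
P = 180 W

180 W


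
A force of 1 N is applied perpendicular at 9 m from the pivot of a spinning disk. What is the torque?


Given: F = 1 N, r = 9 m, angle = 90 deg (perpendicular)
Using tau = F * r * sin(90)
sin(90) = 1
tau = 1 * 9 * 1
tau = 9 Nm

9 Nm


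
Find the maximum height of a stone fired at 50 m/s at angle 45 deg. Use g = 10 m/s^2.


Given: v0 = 50 m/s, theta = 45 deg, g = 10 m/s^2
sin^2(45) = 1/2
Using H = v0^2 * sin^2(theta) / (2*g)
H = 50^2 * 1/2 / (2*10)
H = 2500 * 1/2 / 20
H = 1250 / 20
H = 125/2 m

125/2 m


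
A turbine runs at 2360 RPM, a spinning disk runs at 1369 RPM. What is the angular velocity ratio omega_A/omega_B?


Given: RPM_A = 2360, RPM_B = 1369
omega = 2*pi*RPM/60, so omega_A/omega_B = RPM_A / RPM_B
omega_A/omega_B = 2360 / 1369
omega_A/omega_B = 2360/1369

2360/1369


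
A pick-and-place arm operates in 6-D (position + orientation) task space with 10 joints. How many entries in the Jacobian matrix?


Given: task space dimension = 6, joints = 10
Jacobian is a 6 x 10 matrix
Total entries = rows * columns
Total = 6 * 10
Total = 60

60


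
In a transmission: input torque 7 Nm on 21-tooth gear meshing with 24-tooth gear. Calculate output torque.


Given: N1 = 21, N2 = 24, T1 = 7 Nm
Using T2/T1 = N2/N1
T2 = T1 * N2 / N1
T2 = 7 * 24 / 21
T2 = 168 / 21
T2 = 8 Nm

8 Nm


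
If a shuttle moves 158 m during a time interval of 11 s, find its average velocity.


Given: distance d = 158 m, time t = 11 s
Using v = d / t
v = 158 / 11
v = 158/11 m/s

158/11 m/s


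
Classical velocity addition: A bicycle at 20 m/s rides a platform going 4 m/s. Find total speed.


Given: object velocity = 20 m/s, platform velocity = 4 m/s (same direction)
Using classical velocity addition: v_total = v_object + v_platform
v_total = 20 + 4
v_total = 24 m/s

24 m/s


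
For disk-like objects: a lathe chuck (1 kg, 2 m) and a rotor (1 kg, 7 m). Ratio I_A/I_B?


Given: M1=1 kg, R1=2 m, M2=1 kg, R2=7 m
For a disk: I = (1/2)*M*R^2, so I_A/I_B = (M1*R1^2)/(M2*R2^2)
M1*R1^2 = 1*4 = 4
M2*R2^2 = 1*49 = 49
I_A/I_B = 4/49 = 4/49

4/49


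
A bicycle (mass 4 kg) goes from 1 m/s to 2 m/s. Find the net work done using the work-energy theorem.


Given: m = 4 kg, v0 = 1 m/s, v = 2 m/s
Using W = (1/2)*m*(v^2 - v0^2)
v^2 = 2^2 = 4
v0^2 = 1^2 = 1
v^2 - v0^2 = 4 - 1 = 3
W = (1/2)*4*3 = 6 J

6 J


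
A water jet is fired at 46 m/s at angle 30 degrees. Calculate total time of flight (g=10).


Given: v0 = 46 m/s, theta = 30 deg, g = 10 m/s^2
sin(30) = 1/2
Using T = 2*v0*sin(theta) / g
T = 2*46*1/2 / 10
T = 46 / 10
T = 23/5 s

23/5 s


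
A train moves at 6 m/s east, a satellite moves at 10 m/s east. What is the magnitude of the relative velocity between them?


Given: v_A = 6 m/s east, v_B = 10 m/s east
Both move in the same direction; relative speed = |v_A - v_B|
|6 - 10| = |-4|
= 4 m/s

4 m/s


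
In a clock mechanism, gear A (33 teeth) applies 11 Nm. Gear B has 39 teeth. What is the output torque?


Given: N1 = 33, N2 = 39, T1 = 11 Nm
Using T2/T1 = N2/N1
T2 = T1 * N2 / N1
T2 = 11 * 39 / 33
T2 = 429 / 33
T2 = 13 Nm

13 Nm


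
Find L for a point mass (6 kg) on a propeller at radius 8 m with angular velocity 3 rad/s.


Given: m = 6 kg, r = 8 m, omega = 3 rad/s
For a point mass: I = m*r^2
I = 6*8^2 = 6*64 = 384
L = I*omega = 384*3
L = 1152 kg*m^2/s

1152 kg*m^2/s


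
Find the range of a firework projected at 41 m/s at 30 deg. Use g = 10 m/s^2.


Given: v0 = 41 m/s, theta = 30 deg, g = 10 m/s^2
sin(2*30) = sin(60) = sqrt(3)/2
Using R = v0^2 * sin(2*theta) / g
R = 41^2 * (sqrt(3)/2) / 10
R = 1681 * sqrt(3) / 20
R = 1681/20*sqrt(3) m

1681/20*sqrt(3) m


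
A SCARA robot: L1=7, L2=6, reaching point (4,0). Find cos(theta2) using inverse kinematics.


Given: L1 = 7, L2 = 6, target (x, y) = (4, 0)
Using cos(theta2) = (x^2 + y^2 - L1^2 - L2^2) / (2*L1*L2)
x^2 + y^2 = 4^2 + 0 = 16
L1^2 + L2^2 = 49 + 36 = 85
Numerator = 16 - 85 = -69
Denominator = 2*7*6 = 84
cos(theta2) = -69/84 = -23/28

-23/28


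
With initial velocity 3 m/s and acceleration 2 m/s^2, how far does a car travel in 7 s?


Given: v0 = 3 m/s, a = 2 m/s^2, t = 7 s
Using s = v0*t + (1/2)*a*t^2
s = 3*7 + (1/2)*2*7^2
s = 21 + (1/2)*98
s = 21 + 49
s = 70

70 m


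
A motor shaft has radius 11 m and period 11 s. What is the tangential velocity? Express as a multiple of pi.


Given: radius r = 11 m, period T = 11 s
Using v = 2*pi*r / T
v = 2*pi*11 / 11
v = 22*pi / 11
v = 2*pi m/s

2*pi m/s


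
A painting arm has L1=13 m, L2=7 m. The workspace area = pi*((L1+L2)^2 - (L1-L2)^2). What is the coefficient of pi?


Given: L1 = 13, L2 = 7
(L1+L2)^2 = (20)^2 = 400
(L1-L2)^2 = (6)^2 = 36
Difference = 400 - 36 = 364
This equals 4*L1*L2 = 4*13*7 = 364
Workspace area = 364*pi

364


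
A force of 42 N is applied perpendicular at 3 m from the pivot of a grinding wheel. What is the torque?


Given: F = 42 N, r = 3 m, angle = 90 deg (perpendicular)
Using tau = F * r * sin(90)
sin(90) = 1
tau = 42 * 3 * 1
tau = 126 Nm

126 Nm


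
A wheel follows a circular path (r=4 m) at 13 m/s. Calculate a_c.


Given: v = 13 m/s, r = 4 m
Using a_c = v^2 / r
a_c = 13^2 / 4
a_c = 169 / 4
a_c = 169/4 m/s^2

169/4 m/s^2


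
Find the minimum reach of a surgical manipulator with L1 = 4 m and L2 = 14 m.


Given: L1 = 4 m, L2 = 14 m
For a 2-link planar arm, min reach = |L1 - L2| (second link folded back)
Min reach = |4 - 14|
Min reach = 10 m

10 m


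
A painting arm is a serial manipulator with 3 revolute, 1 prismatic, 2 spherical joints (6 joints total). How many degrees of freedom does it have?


Given: serial robot with 3 revolute, 1 prismatic, 2 spherical joints
DOF contribution per joint type: revolute=1, prismatic=1, spherical=3, fixed=0
DOF = 3*1 + 1*1 + 2*3
DOF = 10

10


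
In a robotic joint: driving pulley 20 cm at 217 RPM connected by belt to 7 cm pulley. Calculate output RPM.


Given: D1 = 20 cm, w1 = 217 RPM, D2 = 7 cm
Using D1*w1 = D2*w2
w2 = D1*w1 / D2
w2 = 20*217 / 7
w2 = 4340 / 7
w2 = 620 RPM

620 RPM


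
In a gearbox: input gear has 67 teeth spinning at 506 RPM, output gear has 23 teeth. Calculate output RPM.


Given: N1 = 67 teeth, w1 = 506 RPM, N2 = 23 teeth
Using N1*w1 = N2*w2
w2 = N1*w1 / N2
w2 = 67*506 / 23
w2 = 33902 / 23
w2 = 1474 RPM

1474 RPM


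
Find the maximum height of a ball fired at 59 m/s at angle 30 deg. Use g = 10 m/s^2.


Given: v0 = 59 m/s, theta = 30 deg, g = 10 m/s^2
sin^2(30) = 1/4
Using H = v0^2 * sin^2(theta) / (2*g)
H = 59^2 * 1/4 / (2*10)
H = 3481 * 1/4 / 20
H = 3481/4 / 20
H = 3481/80 m

3481/80 m


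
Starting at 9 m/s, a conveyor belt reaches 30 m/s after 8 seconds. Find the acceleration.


Given: initial velocity v0 = 9 m/s, final velocity v = 30 m/s, time t = 8 s
Using a = (v - v0) / t
a = (30 - 9) / 8
a = 21 / 8
a = 21/8 m/s^2

21/8 m/s^2


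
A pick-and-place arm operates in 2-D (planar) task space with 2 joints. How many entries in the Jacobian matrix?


Given: task space dimension = 2, joints = 2
Jacobian is a 2 x 2 matrix
Total entries = rows * columns
Total = 2 * 2
Total = 4

4


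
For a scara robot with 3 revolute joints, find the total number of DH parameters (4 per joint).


Given: 3 joints, 4 DH parameters per joint (d, theta, a, alpha)
Total DH parameters = number_of_joints * 4
Total = 3 * 4
Total = 12

12


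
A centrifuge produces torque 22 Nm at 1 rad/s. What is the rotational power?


Given: tau = 22 Nm, omega = 1 rad/s
Using P = tau * omega
P = 22 * 1
P = 22 W

22 W


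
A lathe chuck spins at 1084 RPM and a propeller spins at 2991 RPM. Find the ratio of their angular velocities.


Given: RPM_A = 1084, RPM_B = 2991
omega = 2*pi*RPM/60, so omega_A/omega_B = RPM_A / RPM_B
omega_A/omega_B = 1084 / 2991
omega_A/omega_B = 1084/2991

1084/2991


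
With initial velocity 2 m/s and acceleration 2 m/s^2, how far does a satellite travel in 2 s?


Given: v0 = 2 m/s, a = 2 m/s^2, t = 2 s
Using s = v0*t + (1/2)*a*t^2
s = 2*2 + (1/2)*2*2^2
s = 4 + (1/2)*8
s = 4 + 4
s = 8

8 m


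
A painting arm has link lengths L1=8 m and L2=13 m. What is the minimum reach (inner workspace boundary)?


Given: L1 = 8 m, L2 = 13 m
For a 2-link planar arm, min reach = |L1 - L2| (second link folded back)
Min reach = |8 - 13|
Min reach = 5 m

5 m


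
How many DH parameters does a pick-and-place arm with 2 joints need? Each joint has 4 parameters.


Given: 2 joints, 4 DH parameters per joint (d, theta, a, alpha)
Total DH parameters = number_of_joints * 4
Total = 2 * 4
Total = 8

8


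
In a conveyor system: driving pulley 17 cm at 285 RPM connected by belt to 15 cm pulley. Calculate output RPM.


Given: D1 = 17 cm, w1 = 285 RPM, D2 = 15 cm
Using D1*w1 = D2*w2
w2 = D1*w1 / D2
w2 = 17*285 / 15
w2 = 4845 / 15
w2 = 323 RPM

323 RPM


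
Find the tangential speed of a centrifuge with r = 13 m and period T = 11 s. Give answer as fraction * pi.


Given: radius r = 13 m, period T = 11 s
Using v = 2*pi*r / T
v = 2*pi*13 / 11
v = 26*pi / 11
v = 26/11*pi m/s

26/11*pi m/s


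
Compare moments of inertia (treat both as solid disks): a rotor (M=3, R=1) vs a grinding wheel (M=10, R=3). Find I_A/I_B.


Given: M1=3 kg, R1=1 m, M2=10 kg, R2=3 m
For a disk: I = (1/2)*M*R^2, so I_A/I_B = (M1*R1^2)/(M2*R2^2)
M1*R1^2 = 3*1 = 3
M2*R2^2 = 10*9 = 90
I_A/I_B = 3/90 = 1/30

1/30


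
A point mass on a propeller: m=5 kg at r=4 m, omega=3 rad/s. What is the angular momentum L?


Given: m = 5 kg, r = 4 m, omega = 3 rad/s
For a point mass: I = m*r^2
I = 5*4^2 = 5*16 = 80
L = I*omega = 80*3
L = 240 kg*m^2/s

240 kg*m^2/s


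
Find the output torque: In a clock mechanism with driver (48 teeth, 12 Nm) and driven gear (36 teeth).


Given: N1 = 48, N2 = 36, T1 = 12 Nm
Using T2/T1 = N2/N1
T2 = T1 * N2 / N1
T2 = 12 * 36 / 48
T2 = 432 / 48
T2 = 9 Nm

9 Nm


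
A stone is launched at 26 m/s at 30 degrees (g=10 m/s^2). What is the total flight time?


Given: v0 = 26 m/s, theta = 30 deg, g = 10 m/s^2
sin(30) = 1/2
Using T = 2*v0*sin(theta) / g
T = 2*26*1/2 / 10
T = 26 / 10
T = 13/5 s

13/5 s


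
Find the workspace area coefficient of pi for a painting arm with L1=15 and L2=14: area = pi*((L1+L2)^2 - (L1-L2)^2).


Given: L1 = 15, L2 = 14
(L1+L2)^2 = (29)^2 = 841
(L1-L2)^2 = (1)^2 = 1
Difference = 841 - 1 = 840
This equals 4*L1*L2 = 4*15*14 = 840
Workspace area = 840*pi

840


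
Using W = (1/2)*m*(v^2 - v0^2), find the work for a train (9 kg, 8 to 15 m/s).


Given: m = 9 kg, v0 = 8 m/s, v = 15 m/s
Using W = (1/2)*m*(v^2 - v0^2)
v^2 = 15^2 = 225
v0^2 = 8^2 = 64
v^2 - v0^2 = 225 - 64 = 161
W = (1/2)*9*161 = 1449/2 J

1449/2 J


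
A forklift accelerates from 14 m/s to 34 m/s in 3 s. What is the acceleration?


Given: initial velocity v0 = 14 m/s, final velocity v = 34 m/s, time t = 3 s
Using a = (v - v0) / t
a = (34 - 14) / 3
a = 20 / 3
a = 20/3 m/s^2

20/3 m/s^2


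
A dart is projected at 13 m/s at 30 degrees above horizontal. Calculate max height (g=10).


Given: v0 = 13 m/s, theta = 30 deg, g = 10 m/s^2
sin^2(30) = 1/4
Using H = v0^2 * sin^2(theta) / (2*g)
H = 13^2 * 1/4 / (2*10)
H = 169 * 1/4 / 20
H = 169/4 / 20
H = 169/80 m

169/80 m


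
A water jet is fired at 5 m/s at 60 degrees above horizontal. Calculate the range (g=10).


Given: v0 = 5 m/s, theta = 60 deg, g = 10 m/s^2
sin(2*60) = sin(120) = sqrt(3)/2
Using R = v0^2 * sin(2*theta) / g
R = 5^2 * (sqrt(3)/2) / 10
R = 25 * sqrt(3) / 20
R = 5/4*sqrt(3) m

5/4*sqrt(3) m


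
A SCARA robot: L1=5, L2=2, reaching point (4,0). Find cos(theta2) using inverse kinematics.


Given: L1 = 5, L2 = 2, target (x, y) = (4, 0)
Using cos(theta2) = (x^2 + y^2 - L1^2 - L2^2) / (2*L1*L2)
x^2 + y^2 = 4^2 + 0 = 16
L1^2 + L2^2 = 25 + 4 = 29
Numerator = 16 - 29 = -13
Denominator = 2*5*2 = 20
cos(theta2) = -13/20 = -13/20

-13/20


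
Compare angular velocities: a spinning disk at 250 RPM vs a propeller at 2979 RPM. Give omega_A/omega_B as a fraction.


Given: RPM_A = 250, RPM_B = 2979
omega = 2*pi*RPM/60, so omega_A/omega_B = RPM_A / RPM_B
omega_A/omega_B = 250 / 2979
omega_A/omega_B = 250/2979

250/2979


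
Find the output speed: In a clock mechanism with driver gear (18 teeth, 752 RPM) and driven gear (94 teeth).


Given: N1 = 18 teeth, w1 = 752 RPM, N2 = 94 teeth
Using N1*w1 = N2*w2
w2 = N1*w1 / N2
w2 = 18*752 / 94
w2 = 13536 / 94
w2 = 144 RPM

144 RPM


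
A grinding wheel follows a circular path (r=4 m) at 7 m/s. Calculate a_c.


Given: v = 7 m/s, r = 4 m
Using a_c = v^2 / r
a_c = 7^2 / 4
a_c = 49 / 4
a_c = 49/4 m/s^2

49/4 m/s^2


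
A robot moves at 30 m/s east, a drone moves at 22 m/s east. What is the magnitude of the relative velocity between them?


Given: v_A = 30 m/s east, v_B = 22 m/s east
Both move in the same direction; relative speed = |v_A - v_B|
|30 - 22| = |8|
= 8 m/s

8 m/s


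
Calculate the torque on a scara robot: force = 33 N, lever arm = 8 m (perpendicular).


Given: F = 33 N, r = 8 m, angle = 90 deg (perpendicular)
Using tau = F * r * sin(90)
sin(90) = 1
tau = 33 * 8 * 1
tau = 264 Nm

264 Nm


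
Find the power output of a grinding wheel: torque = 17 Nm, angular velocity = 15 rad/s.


Given: tau = 17 Nm, omega = 15 rad/s
Using P = tau * omega
P = 17 * 15
P = 255 W

255 W


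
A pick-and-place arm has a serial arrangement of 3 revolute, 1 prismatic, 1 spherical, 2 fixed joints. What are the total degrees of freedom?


Given: serial robot with 3 revolute, 1 prismatic, 1 spherical, 2 fixed joints
DOF contribution per joint type: revolute=1, prismatic=1, spherical=3, fixed=0
DOF = 3*1 + 1*1 + 1*3 + 2*0
DOF = 7

7


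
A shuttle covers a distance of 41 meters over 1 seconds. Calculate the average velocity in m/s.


Given: distance d = 41 m, time t = 1 s
Using v = d / t
v = 41 / 1
v = 41 m/s

41 m/s


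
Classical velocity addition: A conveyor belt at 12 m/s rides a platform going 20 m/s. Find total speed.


Given: object velocity = 12 m/s, platform velocity = 20 m/s (same direction)
Using classical velocity addition: v_total = v_object + v_platform
v_total = 12 + 20
v_total = 32 m/s

32 m/s


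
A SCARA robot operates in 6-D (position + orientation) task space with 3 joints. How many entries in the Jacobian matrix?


Given: task space dimension = 6, joints = 3
Jacobian is a 6 x 3 matrix
Total entries = rows * columns
Total = 6 * 3
Total = 18

18


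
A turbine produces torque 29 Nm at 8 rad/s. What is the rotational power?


Given: tau = 29 Nm, omega = 8 rad/s
Using P = tau * omega
P = 29 * 8
P = 232 W

232 W


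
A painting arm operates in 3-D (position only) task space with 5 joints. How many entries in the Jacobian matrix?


Given: task space dimension = 3, joints = 5
Jacobian is a 3 x 5 matrix
Total entries = rows * columns
Total = 3 * 5
Total = 15

15


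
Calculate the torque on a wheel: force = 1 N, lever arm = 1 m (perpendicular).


Given: F = 1 N, r = 1 m, angle = 90 deg (perpendicular)
Using tau = F * r * sin(90)
sin(90) = 1
tau = 1 * 1 * 1
tau = 1 Nm

1 Nm


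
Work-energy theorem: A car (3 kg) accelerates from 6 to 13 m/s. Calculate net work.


Given: m = 3 kg, v0 = 6 m/s, v = 13 m/s
Using W = (1/2)*m*(v^2 - v0^2)
v^2 = 13^2 = 169
v0^2 = 6^2 = 36
v^2 - v0^2 = 169 - 36 = 133
W = (1/2)*3*133 = 399/2 J

399/2 J


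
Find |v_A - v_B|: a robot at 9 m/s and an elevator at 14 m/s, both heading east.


Given: v_A = 9 m/s east, v_B = 14 m/s east
Both move in the same direction; relative speed = |v_A - v_B|
|9 - 14| = |-5|
= 5 m/s

5 m/s


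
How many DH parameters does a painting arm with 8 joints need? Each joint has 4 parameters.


Given: 8 joints, 4 DH parameters per joint (d, theta, a, alpha)
Total DH parameters = number_of_joints * 4
Total = 8 * 4
Total = 32

32


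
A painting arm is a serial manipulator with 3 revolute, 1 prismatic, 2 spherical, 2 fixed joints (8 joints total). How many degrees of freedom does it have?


Given: serial robot with 3 revolute, 1 prismatic, 2 spherical, 2 fixed joints
DOF contribution per joint type: revolute=1, prismatic=1, spherical=3, fixed=0
DOF = 3*1 + 1*1 + 2*3 + 2*0
DOF = 10

10


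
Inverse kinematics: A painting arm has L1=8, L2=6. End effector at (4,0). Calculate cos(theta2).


Given: L1 = 8, L2 = 6, target (x, y) = (4, 0)
Using cos(theta2) = (x^2 + y^2 - L1^2 - L2^2) / (2*L1*L2)
x^2 + y^2 = 4^2 + 0 = 16
L1^2 + L2^2 = 64 + 36 = 100
Numerator = 16 - 100 = -84
Denominator = 2*8*6 = 96
cos(theta2) = -84/96 = -7/8

-7/8


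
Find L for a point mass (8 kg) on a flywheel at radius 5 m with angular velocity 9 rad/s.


Given: m = 8 kg, r = 5 m, omega = 9 rad/s
For a point mass: I = m*r^2
I = 8*5^2 = 8*25 = 200
L = I*omega = 200*9
L = 1800 kg*m^2/s

1800 kg*m^2/s


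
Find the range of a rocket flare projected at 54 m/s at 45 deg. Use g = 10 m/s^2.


Given: v0 = 54 m/s, theta = 45 deg, g = 10 m/s^2
sin(2*45) = sin(90) = 1
Using R = v0^2 * sin(2*theta) / g
R = 54^2 * 1 / 10
R = 2916 / 10
R = 1458/5 m

1458/5 m


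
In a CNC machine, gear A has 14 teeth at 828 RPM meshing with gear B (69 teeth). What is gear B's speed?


Given: N1 = 14 teeth, w1 = 828 RPM, N2 = 69 teeth
Using N1*w1 = N2*w2
w2 = N1*w1 / N2
w2 = 14*828 / 69
w2 = 11592 / 69
w2 = 168 RPM

168 RPM


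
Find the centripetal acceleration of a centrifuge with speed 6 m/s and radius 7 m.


Given: v = 6 m/s, r = 7 m
Using a_c = v^2 / r
a_c = 6^2 / 7
a_c = 36 / 7
a_c = 36/7 m/s^2

36/7 m/s^2


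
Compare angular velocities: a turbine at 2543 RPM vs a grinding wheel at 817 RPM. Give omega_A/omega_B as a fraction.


Given: RPM_A = 2543, RPM_B = 817
omega = 2*pi*RPM/60, so omega_A/omega_B = RPM_A / RPM_B
omega_A/omega_B = 2543 / 817
omega_A/omega_B = 2543/817

2543/817


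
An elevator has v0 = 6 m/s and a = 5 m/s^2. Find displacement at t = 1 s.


Given: v0 = 6 m/s, a = 5 m/s^2, t = 1 s
Using s = v0*t + (1/2)*a*t^2
s = 6*1 + (1/2)*5*1^2
s = 6 + (1/2)*5
s = 6 + 5/2
s = 17/2

17/2 m


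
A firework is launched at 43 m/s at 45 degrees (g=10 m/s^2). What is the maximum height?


Given: v0 = 43 m/s, theta = 45 deg, g = 10 m/s^2
sin^2(45) = 1/2
Using H = v0^2 * sin^2(theta) / (2*g)
H = 43^2 * 1/2 / (2*10)
H = 1849 * 1/2 / 20
H = 1849/2 / 20
H = 1849/40 m

1849/40 m


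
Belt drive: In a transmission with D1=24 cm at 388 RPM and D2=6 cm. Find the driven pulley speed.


Given: D1 = 24 cm, w1 = 388 RPM, D2 = 6 cm
Using D1*w1 = D2*w2
w2 = D1*w1 / D2
w2 = 24*388 / 6
w2 = 9312 / 6
w2 = 1552 RPM

1552 RPM


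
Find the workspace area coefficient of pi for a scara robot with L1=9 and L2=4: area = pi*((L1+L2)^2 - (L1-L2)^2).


Given: L1 = 9, L2 = 4
(L1+L2)^2 = (13)^2 = 169
(L1-L2)^2 = (5)^2 = 25
Difference = 169 - 25 = 144
This equals 4*L1*L2 = 4*9*4 = 144
Workspace area = 144*pi

144


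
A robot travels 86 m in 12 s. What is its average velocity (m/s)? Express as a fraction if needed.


Given: distance d = 86 m, time t = 12 s
Using v = d / t
v = 86 / 12
v = 43/6 m/s

43/6 m/s


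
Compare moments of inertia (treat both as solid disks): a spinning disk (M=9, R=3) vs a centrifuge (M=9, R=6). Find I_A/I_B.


Given: M1=9 kg, R1=3 m, M2=9 kg, R2=6 m
For a disk: I = (1/2)*M*R^2, so I_A/I_B = (M1*R1^2)/(M2*R2^2)
M1*R1^2 = 9*9 = 81
M2*R2^2 = 9*36 = 324
I_A/I_B = 81/324 = 1/4

1/4


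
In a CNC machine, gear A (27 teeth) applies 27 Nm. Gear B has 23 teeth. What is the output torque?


Given: N1 = 27, N2 = 23, T1 = 27 Nm
Using T2/T1 = N2/N1
T2 = T1 * N2 / N1
T2 = 27 * 23 / 27
T2 = 621 / 27
T2 = 23 Nm

23 Nm


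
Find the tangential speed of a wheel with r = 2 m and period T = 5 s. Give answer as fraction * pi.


Given: radius r = 2 m, period T = 5 s
Using v = 2*pi*r / T
v = 2*pi*2 / 5
v = 4*pi / 5
v = 4/5*pi m/s

4/5*pi m/s


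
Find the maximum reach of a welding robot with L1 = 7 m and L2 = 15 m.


Given: L1 = 7 m, L2 = 15 m
For a 2-link planar arm, max reach = L1 + L2 (fully extended)
Max reach = 7 + 15
Max reach = 22 m

22 m


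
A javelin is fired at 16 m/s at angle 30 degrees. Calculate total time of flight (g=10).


Given: v0 = 16 m/s, theta = 30 deg, g = 10 m/s^2
sin(30) = 1/2
Using T = 2*v0*sin(theta) / g
T = 2*16*1/2 / 10
T = 16 / 10
T = 8/5 s

8/5 s


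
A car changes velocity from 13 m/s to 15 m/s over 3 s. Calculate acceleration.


Given: initial velocity v0 = 13 m/s, final velocity v = 15 m/s, time t = 3 s
Using a = (v - v0) / t
a = (15 - 13) / 3
a = 2 / 3
a = 2/3 m/s^2

2/3 m/s^2


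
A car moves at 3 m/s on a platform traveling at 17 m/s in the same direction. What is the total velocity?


Given: object velocity = 3 m/s, platform velocity = 17 m/s (same direction)
Using classical velocity addition: v_total = v_object + v_platform
v_total = 3 + 17
v_total = 20 m/s

20 m/s


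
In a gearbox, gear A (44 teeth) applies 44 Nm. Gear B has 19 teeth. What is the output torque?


Given: N1 = 44, N2 = 19, T1 = 44 Nm
Using T2/T1 = N2/N1
T2 = T1 * N2 / N1
T2 = 44 * 19 / 44
T2 = 836 / 44
T2 = 19 Nm

19 Nm


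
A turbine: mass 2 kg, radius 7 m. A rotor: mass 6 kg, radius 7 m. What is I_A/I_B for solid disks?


Given: M1=2 kg, R1=7 m, M2=6 kg, R2=7 m
For a disk: I = (1/2)*M*R^2, so I_A/I_B = (M1*R1^2)/(M2*R2^2)
M1*R1^2 = 2*49 = 98
M2*R2^2 = 6*49 = 294
I_A/I_B = 98/294 = 1/3

1/3


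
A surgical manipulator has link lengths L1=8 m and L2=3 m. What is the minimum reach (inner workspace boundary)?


Given: L1 = 8 m, L2 = 3 m
For a 2-link planar arm, min reach = |L1 - L2| (second link folded back)
Min reach = |8 - 3|
Min reach = 5 m

5 m


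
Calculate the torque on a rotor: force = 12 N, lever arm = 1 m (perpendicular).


Given: F = 12 N, r = 1 m, angle = 90 deg (perpendicular)
Using tau = F * r * sin(90)
sin(90) = 1
tau = 12 * 1 * 1
tau = 12 Nm

12 Nm


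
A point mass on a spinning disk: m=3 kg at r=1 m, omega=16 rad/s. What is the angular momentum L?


Given: m = 3 kg, r = 1 m, omega = 16 rad/s
For a point mass: I = m*r^2
I = 3*1^2 = 3*1 = 3
L = I*omega = 3*16
L = 48 kg*m^2/s

48 kg*m^2/s


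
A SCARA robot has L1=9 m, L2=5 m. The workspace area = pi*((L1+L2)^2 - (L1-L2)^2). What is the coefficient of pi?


Given: L1 = 9, L2 = 5
(L1+L2)^2 = (14)^2 = 196
(L1-L2)^2 = (4)^2 = 16
Difference = 196 - 16 = 180
This equals 4*L1*L2 = 4*9*5 = 180
Workspace area = 180*pi

180


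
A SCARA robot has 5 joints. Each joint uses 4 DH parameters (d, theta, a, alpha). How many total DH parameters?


Given: 5 joints, 4 DH parameters per joint (d, theta, a, alpha)
Total DH parameters = number_of_joints * 4
Total = 5 * 4
Total = 20

20


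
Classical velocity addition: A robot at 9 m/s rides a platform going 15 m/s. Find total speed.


Given: object velocity = 9 m/s, platform velocity = 15 m/s (same direction)
Using classical velocity addition: v_total = v_object + v_platform
v_total = 9 + 15
v_total = 24 m/s

24 m/s


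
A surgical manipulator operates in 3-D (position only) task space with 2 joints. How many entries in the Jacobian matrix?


Given: task space dimension = 3, joints = 2
Jacobian is a 3 x 2 matrix
Total entries = rows * columns
Total = 3 * 2
Total = 6

6


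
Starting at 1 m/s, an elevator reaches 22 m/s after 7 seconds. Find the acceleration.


Given: initial velocity v0 = 1 m/s, final velocity v = 22 m/s, time t = 7 s
Using a = (v - v0) / t
a = (22 - 1) / 7
a = 21 / 7
a = 3 m/s^2

3 m/s^2


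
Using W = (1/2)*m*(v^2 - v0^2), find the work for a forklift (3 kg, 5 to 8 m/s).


Given: m = 3 kg, v0 = 5 m/s, v = 8 m/s
Using W = (1/2)*m*(v^2 - v0^2)
v^2 = 8^2 = 64
v0^2 = 5^2 = 25
v^2 - v0^2 = 64 - 25 = 39
W = (1/2)*3*39 = 117/2 J

117/2 J


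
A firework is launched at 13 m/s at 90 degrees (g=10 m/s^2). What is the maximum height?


Given: v0 = 13 m/s, theta = 90 deg, g = 10 m/s^2
sin^2(90) = 1
Using H = v0^2 * sin^2(theta) / (2*g)
H = 13^2 * 1 / (2*10)
H = 169 * 1 / 20
H = 169 / 20
H = 169/20 m

169/20 m


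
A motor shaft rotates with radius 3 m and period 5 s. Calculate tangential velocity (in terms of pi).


Given: radius r = 3 m, period T = 5 s
Using v = 2*pi*r / T
v = 2*pi*3 / 5
v = 6*pi / 5
v = 6/5*pi m/s

6/5*pi m/s


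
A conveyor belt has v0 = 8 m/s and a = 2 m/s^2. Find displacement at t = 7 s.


Given: v0 = 8 m/s, a = 2 m/s^2, t = 7 s
Using s = v0*t + (1/2)*a*t^2
s = 8*7 + (1/2)*2*7^2
s = 56 + (1/2)*98
s = 56 + 49
s = 105

105 m


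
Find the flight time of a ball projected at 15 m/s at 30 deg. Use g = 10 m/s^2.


Given: v0 = 15 m/s, theta = 30 deg, g = 10 m/s^2
sin(30) = 1/2
Using T = 2*v0*sin(theta) / g
T = 2*15*1/2 / 10
T = 15 / 10
T = 3/2 s

3/2 s


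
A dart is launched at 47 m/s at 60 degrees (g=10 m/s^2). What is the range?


Given: v0 = 47 m/s, theta = 60 deg, g = 10 m/s^2
sin(2*60) = sin(120) = sqrt(3)/2
Using R = v0^2 * sin(2*theta) / g
R = 47^2 * (sqrt(3)/2) / 10
R = 2209 * sqrt(3) / 20
R = 2209/20*sqrt(3) m

2209/20*sqrt(3) m


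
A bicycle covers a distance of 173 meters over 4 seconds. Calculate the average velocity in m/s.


Given: distance d = 173 m, time t = 4 s
Using v = d / t
v = 173 / 4
v = 173/4 m/s

173/4 m/s


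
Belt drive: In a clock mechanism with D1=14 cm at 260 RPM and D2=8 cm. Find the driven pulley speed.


Given: D1 = 14 cm, w1 = 260 RPM, D2 = 8 cm
Using D1*w1 = D2*w2
w2 = D1*w1 / D2
w2 = 14*260 / 8
w2 = 3640 / 8
w2 = 455 RPM

455 RPM


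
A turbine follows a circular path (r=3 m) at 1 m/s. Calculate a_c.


Given: v = 1 m/s, r = 3 m
Using a_c = v^2 / r
a_c = 1^2 / 3
a_c = 1 / 3
a_c = 1/3 m/s^2

1/3 m/s^2


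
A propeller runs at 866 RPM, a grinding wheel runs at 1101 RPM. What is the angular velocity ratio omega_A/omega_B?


Given: RPM_A = 866, RPM_B = 1101
omega = 2*pi*RPM/60, so omega_A/omega_B = RPM_A / RPM_B
omega_A/omega_B = 866 / 1101
omega_A/omega_B = 866/1101

866/1101


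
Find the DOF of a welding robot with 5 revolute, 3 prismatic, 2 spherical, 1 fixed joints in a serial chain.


Given: serial robot with 5 revolute, 3 prismatic, 2 spherical, 1 fixed joints
DOF contribution per joint type: revolute=1, prismatic=1, spherical=3, fixed=0
DOF = 5*1 + 3*1 + 2*3 + 1*0
DOF = 14

14


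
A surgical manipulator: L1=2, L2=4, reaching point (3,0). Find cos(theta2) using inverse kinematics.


Given: L1 = 2, L2 = 4, target (x, y) = (3, 0)
Using cos(theta2) = (x^2 + y^2 - L1^2 - L2^2) / (2*L1*L2)
x^2 + y^2 = 3^2 + 0 = 9
L1^2 + L2^2 = 4 + 16 = 20
Numerator = 9 - 20 = -11
Denominator = 2*2*4 = 16
cos(theta2) = -11/16 = -11/16

-11/16


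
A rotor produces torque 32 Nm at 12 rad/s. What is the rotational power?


Given: tau = 32 Nm, omega = 12 rad/s
Using P = tau * omega
P = 32 * 12
P = 384 W

384 W


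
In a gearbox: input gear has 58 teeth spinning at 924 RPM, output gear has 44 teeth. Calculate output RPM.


Given: N1 = 58 teeth, w1 = 924 RPM, N2 = 44 teeth
Using N1*w1 = N2*w2
w2 = N1*w1 / N2
w2 = 58*924 / 44
w2 = 53592 / 44
w2 = 1218 RPM

1218 RPM


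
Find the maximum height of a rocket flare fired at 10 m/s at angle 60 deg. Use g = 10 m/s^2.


Given: v0 = 10 m/s, theta = 60 deg, g = 10 m/s^2
sin^2(60) = 3/4
Using H = v0^2 * sin^2(theta) / (2*g)
H = 10^2 * 3/4 / (2*10)
H = 100 * 3/4 / 20
H = 75 / 20
H = 15/4 m

15/4 m


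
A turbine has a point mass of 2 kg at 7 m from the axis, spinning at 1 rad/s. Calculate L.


Given: m = 2 kg, r = 7 m, omega = 1 rad/s
For a point mass: I = m*r^2
I = 2*7^2 = 2*49 = 98
L = I*omega = 98*1
L = 98 kg*m^2/s

98 kg*m^2/s


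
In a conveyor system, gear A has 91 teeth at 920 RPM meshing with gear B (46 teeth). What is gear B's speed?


Given: N1 = 91 teeth, w1 = 920 RPM, N2 = 46 teeth
Using N1*w1 = N2*w2
w2 = N1*w1 / N2
w2 = 91*920 / 46
w2 = 83720 / 46
w2 = 1820 RPM

1820 RPM


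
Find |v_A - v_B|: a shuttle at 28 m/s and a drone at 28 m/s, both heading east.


Given: v_A = 28 m/s east, v_B = 28 m/s east
Both move in the same direction; relative speed = |v_A - v_B|
|28 - 28| = |0|
= 0 m/s

0 m/s


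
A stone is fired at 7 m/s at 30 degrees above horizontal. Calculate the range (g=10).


Given: v0 = 7 m/s, theta = 30 deg, g = 10 m/s^2
sin(2*30) = sin(60) = sqrt(3)/2
Using R = v0^2 * sin(2*theta) / g
R = 7^2 * (sqrt(3)/2) / 10
R = 49 * sqrt(3) / 20
R = 49/20*sqrt(3) m

49/20*sqrt(3) m


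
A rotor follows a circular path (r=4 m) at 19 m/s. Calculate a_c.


Given: v = 19 m/s, r = 4 m
Using a_c = v^2 / r
a_c = 19^2 / 4
a_c = 361 / 4
a_c = 361/4 m/s^2

361/4 m/s^2


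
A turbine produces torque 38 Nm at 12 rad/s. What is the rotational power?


Given: tau = 38 Nm, omega = 12 rad/s
Using P = tau * omega
P = 38 * 12
P = 456 W

456 W


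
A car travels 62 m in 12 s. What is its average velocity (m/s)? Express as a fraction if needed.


Given: distance d = 62 m, time t = 12 s
Using v = d / t
v = 62 / 12
v = 31/6 m/s

31/6 m/s


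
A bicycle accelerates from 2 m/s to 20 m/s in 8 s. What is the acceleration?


Given: initial velocity v0 = 2 m/s, final velocity v = 20 m/s, time t = 8 s
Using a = (v - v0) / t
a = (20 - 2) / 8
a = 18 / 8
a = 9/4 m/s^2

9/4 m/s^2


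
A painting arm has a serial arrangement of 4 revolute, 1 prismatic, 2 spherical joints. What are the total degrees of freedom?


Given: serial robot with 4 revolute, 1 prismatic, 2 spherical joints
DOF contribution per joint type: revolute=1, prismatic=1, spherical=3, fixed=0
DOF = 4*1 + 1*1 + 2*3
DOF = 11

11


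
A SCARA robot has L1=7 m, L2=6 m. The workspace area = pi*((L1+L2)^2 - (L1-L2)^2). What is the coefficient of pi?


Given: L1 = 7, L2 = 6
(L1+L2)^2 = (13)^2 = 169
(L1-L2)^2 = (1)^2 = 1
Difference = 169 - 1 = 168
This equals 4*L1*L2 = 4*7*6 = 168
Workspace area = 168*pi

168


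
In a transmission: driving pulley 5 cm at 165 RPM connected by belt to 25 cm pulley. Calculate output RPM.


Given: D1 = 5 cm, w1 = 165 RPM, D2 = 25 cm
Using D1*w1 = D2*w2
w2 = D1*w1 / D2
w2 = 5*165 / 25
w2 = 825 / 25
w2 = 33 RPM

33 RPM


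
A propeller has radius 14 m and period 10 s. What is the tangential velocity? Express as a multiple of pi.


Given: radius r = 14 m, period T = 10 s
Using v = 2*pi*r / T
v = 2*pi*14 / 10
v = 28*pi / 10
v = 14/5*pi m/s

14/5*pi m/s
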